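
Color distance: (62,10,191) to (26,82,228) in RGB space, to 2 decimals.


d = √[(R₁-R₂)² + (G₁-G₂)² + (B₁-B₂)²]
d = √[(62-26)² + (10-82)² + (191-228)²]
d = √[1296 + 5184 + 1369]
d = √7849
d ≈ 88.59


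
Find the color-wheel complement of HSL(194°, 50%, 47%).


Complement = opposite side of color wheel = hue + 180°
H' = (194 + 180) mod 360 = 14°
S and L unchanged.
= HSL(14°, 50%, 47%)


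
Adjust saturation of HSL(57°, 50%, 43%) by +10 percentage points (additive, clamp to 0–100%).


Original S = 50%
Adjustment = +10 percentage points
New S = 50 + (10) = 60
Clamp to [0, 100] → 60
= HSL(57°, 60%, 43%)


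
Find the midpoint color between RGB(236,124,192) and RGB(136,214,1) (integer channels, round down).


Midpoint: each channel = ⌊(C₁+C₂)/2⌋
R: ⌊(236+136)/2⌋ = 186
G: ⌊(124+214)/2⌋ = 169
B: ⌊(192+1)/2⌋ = 96
= RGB(186, 169, 96)


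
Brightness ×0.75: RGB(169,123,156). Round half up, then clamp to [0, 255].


Multiply each channel by 0.75, round half up, clamp to [0, 255]
R: 169×0.75 = 126.75 → round → 127
G: 123×0.75 = 92.25 → round → 92
B: 156×0.75 = 117
= RGB(127, 92, 117)


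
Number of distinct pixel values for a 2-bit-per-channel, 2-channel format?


Total bits = 2 bits/channel × 2 channels = 4 bits
Distinct pixel values = 2^4
= 16 pixel values


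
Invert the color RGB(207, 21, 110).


Invert: (255-R, 255-G, 255-B)
R: 255-207 = 48
G: 255-21 = 234
B: 255-110 = 145
= RGB(48, 234, 145)


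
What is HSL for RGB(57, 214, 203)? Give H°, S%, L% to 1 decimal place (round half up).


Normalize: R'=57/255≈0.2235, G'=214/255≈0.8392, B'=203/255≈0.7961
Max=214/255, Min=57/255, Δ=Max-Min=157/255
L = (Max+Min)/2 = (214+57)/510 = 271/510 = 0.53137… → L = 53.1%
L > 0.5 → S = Δ/(2-Max-Min) = 157/(510-214-57) = 157/239 = 0.65690… → S = 65.7%
(the 1/255 factors cancel in S and H, so raw channel differences can be used)
Max is G' → H = 60 × ((B-R)/Δ + 2) = 60 × ((203-57)/157 + 2)
  146/157 + 2 = 0.9299… + 2 = 2.9299…
  H = 60 × 2.9299… = 175.796…° → H = 175.8°
= HSL(175.8°, 65.7%, 53.1%)


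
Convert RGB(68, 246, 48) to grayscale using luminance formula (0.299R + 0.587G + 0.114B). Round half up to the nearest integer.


Gray = 0.299×R + 0.587×G + 0.114×B
Gray = 0.299×68 + 0.587×246 + 0.114×48
Gray = 20.332 + 144.402 + 5.472
Gray = 170.206 → round half up → 170
Gray = 170


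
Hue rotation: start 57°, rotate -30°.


New hue = (H + rotation) mod 360
New hue = (57 -30) mod 360
= 27 mod 360
= 27°


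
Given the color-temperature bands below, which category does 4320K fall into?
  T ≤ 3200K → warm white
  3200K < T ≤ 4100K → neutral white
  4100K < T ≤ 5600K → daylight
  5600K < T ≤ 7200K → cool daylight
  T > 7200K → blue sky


Temperature: 4320K
4100K < 4320K ≤ 5600K → daylight
Classification: daylight


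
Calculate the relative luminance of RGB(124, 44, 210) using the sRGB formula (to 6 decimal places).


Linearize each channel (sRGB transfer function): c = v/255; c_lin = c/12.92 if c ≤ 0.04045, else ((c+0.055)/1.055)^2.4
  R: 124/255 ≈ 0.486275 > 0.04045 → ((0.486275+0.055)/1.055)^2.4 ≈ 0.201556
  G: 44/255 ≈ 0.172549 > 0.04045 → ((0.172549+0.055)/1.055)^2.4 ≈ 0.025187
  B: 210/255 ≈ 0.823529 > 0.04045 → ((0.823529+0.055)/1.055)^2.4 ≈ 0.644480
R_lin = 0.201556, G_lin = 0.025187, B_lin = 0.644480
L = 0.2126×R + 0.7152×G + 0.0722×B
L = 0.2126×0.201556 + 0.7152×0.025187 + 0.0722×0.644480
L ≈ 0.107396


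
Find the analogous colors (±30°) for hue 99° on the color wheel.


Base hue: 99°
Left analog: (99 - 30) mod 360 = 69°
Right analog: (99 + 30) mod 360 = 129°
Analogous hues = 69° and 129°


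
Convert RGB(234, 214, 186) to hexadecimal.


R = 234 → EA (hex)
G = 214 → D6 (hex)
B = 186 → BA (hex)
Hex = #EAD6BA


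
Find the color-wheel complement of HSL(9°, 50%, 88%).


Complement = opposite side of color wheel = hue + 180°
H' = (9 + 180) mod 360 = 189°
S and L unchanged.
= HSL(189°, 50%, 88%)


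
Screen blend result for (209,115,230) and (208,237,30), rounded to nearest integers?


Screen: C = 255 - (255-A)×(255-B)/255, rounded to nearest integer
R: 255 - (255-209)×(255-208)/255 = 255 - 2162/255 ≈ 255 - 8.478 = 246.522 → 247
G: 255 - (255-115)×(255-237)/255 = 255 - 2520/255 ≈ 255 - 9.882 = 245.118 → 245
B: 255 - (255-230)×(255-30)/255 = 255 - 5625/255 ≈ 255 - 22.059 = 232.941 → 233
= RGB(247, 245, 233)


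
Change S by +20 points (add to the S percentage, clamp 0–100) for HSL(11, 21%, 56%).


Original S = 21%
Adjustment = +20 percentage points
New S = 21 + (20) = 41
Clamp to [0, 100] → 41
= HSL(11°, 41%, 56%)


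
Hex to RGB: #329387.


32 → 50 (R)
93 → 147 (G)
87 → 135 (B)
= RGB(50, 147, 135)


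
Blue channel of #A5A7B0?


Color: #A5A7B0
R = A5 = 165
G = A7 = 167
B = B0 = 176
Blue = 176


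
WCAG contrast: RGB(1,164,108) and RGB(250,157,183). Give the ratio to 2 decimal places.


Linearize each sRGB channel c=v/255: c/12.92 if c ≤ 0.04045 else ((c+0.055)/1.055)^2.4
L = 0.2126×R_lin + 0.7152×G_lin + 0.0722×B_lin
Color 1 (1,164,108):
  R=1: 1/255≈0.0039 ≤ 0.04045 → 0.0039/12.92 ≈ 0.00030
  G=164: 164/255≈0.6431 > 0.04045 → ((0.6431+0.055)/1.055)^2.4 ≈ 0.37124
  B=108: 108/255≈0.4235 > 0.04045 → ((0.4235+0.055)/1.055)^2.4 ≈ 0.14996
  L1 = 0.2126×0.00030 + 0.7152×0.37124 + 0.0722×0.14996 ≈ 0.27640
Color 2 (250,157,183):
  R=250: 250/255≈0.9804 > 0.04045 → ((0.9804+0.055)/1.055)^2.4 ≈ 0.95597
  G=157: 157/255≈0.6157 > 0.04045 → ((0.6157+0.055)/1.055)^2.4 ≈ 0.33716
  B=183: 183/255≈0.7176 > 0.04045 → ((0.7176+0.055)/1.055)^2.4 ≈ 0.47353
  L2 = 0.2126×0.95597 + 0.7152×0.33716 + 0.0722×0.47353 ≈ 0.47857
Lighter = 0.47857, Darker = 0.27640
Ratio = (L_lighter + 0.05) / (L_darker + 0.05)
Ratio = (0.47857 + 0.05) / (0.27640 + 0.05) = 0.52857 / 0.32640 ≈ 1.6194
Ratio ≈ 1.62:1


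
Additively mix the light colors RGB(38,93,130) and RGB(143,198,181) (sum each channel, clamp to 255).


Additive: each channel = min(255, C₁+C₂)
R: 38+143 = 181 → 181
G: 93+198 = 291 → 255
B: 130+181 = 311 → 255
= RGB(181, 255, 255)


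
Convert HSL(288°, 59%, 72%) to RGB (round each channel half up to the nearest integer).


H=288°, S=0.59, L=0.72
C = (1-|2L-1|)×S = (1-|0.44|)×0.59 = 0.3304
H' = H/60 = 288/60 ≈ 4.8000; X = C×(1-|H' mod 2 - 1|) = 0.26432
m = L - C/2 = 0.72 - 0.1652 = 0.5548
Sector ⌊H'⌋ = 4 → (R',G',B') = (0.26432, 0.0, 0.3304)
RGB = ((R'+m)×255, (G'+m)×255, (B'+m)×255) = (208.8756, 141.474, 225.726)
Round half up → RGB(209, 141, 226)


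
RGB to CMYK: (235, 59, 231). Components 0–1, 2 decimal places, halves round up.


R'=235/255≈0.9216, G'=59/255≈0.2314, B'=231/255≈0.9059
K = 1 - max(R',G',B') = 1 - 235/255 = 20/255 = 0.07843… → 0.08
(1-R'-K)/(1-K) simplifies to (max-R)/max with max = 235:
C = (235-235)/235 = 0/235 = 0 → 0.00
M = (235-59)/235 = 176/235 = 0.74893… → 0.75
Y = (235-231)/235 = 4/235 = 0.01702… → 0.02
= CMYK(0.00, 0.75, 0.02, 0.08)


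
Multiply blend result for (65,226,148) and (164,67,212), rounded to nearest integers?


Multiply: C = A×B/255, rounded to nearest integer
R: 65×164/255 = 10660/255 ≈ 41.804 → 42
G: 226×67/255 = 15142/255 ≈ 59.380 → 59
B: 148×212/255 = 31376/255 ≈ 123.043 → 123
= RGB(42, 59, 123)


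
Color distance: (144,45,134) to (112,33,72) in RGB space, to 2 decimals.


d = √[(R₁-R₂)² + (G₁-G₂)² + (B₁-B₂)²]
d = √[(144-112)² + (45-33)² + (134-72)²]
d = √[1024 + 144 + 3844]
d = √5012
d ≈ 70.80


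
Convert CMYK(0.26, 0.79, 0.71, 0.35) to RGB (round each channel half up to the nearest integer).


R = 255 × (1-C) × (1-K) = 255 × 0.74 × 0.65 = 122.655 → 123
G = 255 × (1-M) × (1-K) = 255 × 0.21 × 0.65 = 34.8075 → 35
B = 255 × (1-Y) × (1-K) = 255 × 0.29 × 0.65 = 48.0675 → 48
= RGB(123, 35, 48)


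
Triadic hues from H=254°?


Triadic: equally spaced at 120° intervals
H1 = 254°
H2 = (254 + 120) mod 360 = 14°
H3 = (254 + 240) mod 360 = 134°
Triadic = 254°, 14°, 134°


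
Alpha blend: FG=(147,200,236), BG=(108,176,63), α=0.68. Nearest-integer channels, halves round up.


C = α×F + (1-α)×B, with 1-α = 0.32
R: 0.68×147 + 0.32×108 = 99.96 + 34.56 = 134.52 → 135
G: 0.68×200 + 0.32×176 = 136.00 + 56.32 = 192.32 → 192
B: 0.68×236 + 0.32×63 = 160.48 + 20.16 = 180.64 → 181
= RGB(135, 192, 181)


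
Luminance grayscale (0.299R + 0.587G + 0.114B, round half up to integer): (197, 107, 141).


Gray = 0.299×R + 0.587×G + 0.114×B
Gray = 0.299×197 + 0.587×107 + 0.114×141
Gray = 58.903 + 62.809 + 16.074
Gray = 137.786 → round half up → 138
Gray = 138


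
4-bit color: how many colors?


Colors = 2^bits = 2^4
= 16 colors


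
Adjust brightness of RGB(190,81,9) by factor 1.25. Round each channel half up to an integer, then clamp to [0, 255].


Multiply each channel by 1.25, round half up, clamp to [0, 255]
R: 190×1.25 = 237.5 → round → 238
G: 81×1.25 = 101.25 → round → 101
B: 9×1.25 = 11.25 → round → 11
= RGB(238, 101, 11)


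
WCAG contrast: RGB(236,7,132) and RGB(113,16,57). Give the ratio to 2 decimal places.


Linearize each sRGB channel c=v/255: c/12.92 if c ≤ 0.04045 else ((c+0.055)/1.055)^2.4
L = 0.2126×R_lin + 0.7152×G_lin + 0.0722×B_lin
Color 1 (236,7,132):
  R=236: 236/255≈0.9255 > 0.04045 → ((0.9255+0.055)/1.055)^2.4 ≈ 0.83880
  G=7: 7/255≈0.0275 ≤ 0.04045 → 0.0275/12.92 ≈ 0.00212
  B=132: 132/255≈0.5176 > 0.04045 → ((0.5176+0.055)/1.055)^2.4 ≈ 0.23074
  L1 = 0.2126×0.83880 + 0.7152×0.00212 + 0.0722×0.23074 ≈ 0.19651
Color 2 (113,16,57):
  R=113: 113/255≈0.4431 > 0.04045 → ((0.4431+0.055)/1.055)^2.4 ≈ 0.16513
  G=16: 16/255≈0.0627 > 0.04045 → ((0.0627+0.055)/1.055)^2.4 ≈ 0.00518
  B=57: 57/255≈0.2235 > 0.04045 → ((0.2235+0.055)/1.055)^2.4 ≈ 0.04092
  L2 = 0.2126×0.16513 + 0.7152×0.00518 + 0.0722×0.04092 ≈ 0.04177
Lighter = 0.19651, Darker = 0.04177
Ratio = (L_lighter + 0.05) / (L_darker + 0.05)
Ratio = (0.19651 + 0.05) / (0.04177 + 0.05) = 0.24651 / 0.09177 ≈ 2.6862
Ratio ≈ 2.69:1


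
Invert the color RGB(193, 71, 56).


Invert: (255-R, 255-G, 255-B)
R: 255-193 = 62
G: 255-71 = 184
B: 255-56 = 199
= RGB(62, 184, 199)


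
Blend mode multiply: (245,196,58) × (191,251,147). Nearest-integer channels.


Multiply: C = A×B/255, rounded to nearest integer
R: 245×191/255 = 46795/255 ≈ 183.510 → 184
G: 196×251/255 = 49196/255 ≈ 192.925 → 193
B: 58×147/255 = 8526/255 ≈ 33.435 → 33
= RGB(184, 193, 33)


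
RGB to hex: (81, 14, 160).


R = 81 → 51 (hex)
G = 14 → 0E (hex)
B = 160 → A0 (hex)
Hex = #510EA0


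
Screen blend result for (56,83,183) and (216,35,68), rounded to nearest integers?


Screen: C = 255 - (255-A)×(255-B)/255, rounded to nearest integer
R: 255 - (255-56)×(255-216)/255 = 255 - 7761/255 ≈ 255 - 30.435 = 224.565 → 225
G: 255 - (255-83)×(255-35)/255 = 255 - 37840/255 ≈ 255 - 148.392 = 106.608 → 107
B: 255 - (255-183)×(255-68)/255 = 255 - 13464/255 ≈ 255 - 52.800 = 202.200 → 202
= RGB(225, 107, 202)


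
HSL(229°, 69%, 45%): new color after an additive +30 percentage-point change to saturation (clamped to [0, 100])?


Original S = 69%
Adjustment = +30 percentage points
New S = 69 + (30) = 99
Clamp to [0, 100] → 99
= HSL(229°, 99%, 45%)


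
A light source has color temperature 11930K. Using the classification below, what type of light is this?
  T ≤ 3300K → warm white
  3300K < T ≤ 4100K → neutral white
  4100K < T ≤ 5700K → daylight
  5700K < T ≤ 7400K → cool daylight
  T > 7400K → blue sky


Temperature: 11930K
11930K > 7400K → blue sky
Classification: blue sky


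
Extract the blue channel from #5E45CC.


Color: #5E45CC
R = 5E = 94
G = 45 = 69
B = CC = 204
Blue = 204


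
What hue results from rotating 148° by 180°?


New hue = (H + rotation) mod 360
New hue = (148 + 180) mod 360
= 328 mod 360
= 328°


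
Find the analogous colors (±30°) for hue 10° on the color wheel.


Base hue: 10°
Left analog: (10 - 30) mod 360 = 340°
Right analog: (10 + 30) mod 360 = 40°
Analogous hues = 340° and 40°


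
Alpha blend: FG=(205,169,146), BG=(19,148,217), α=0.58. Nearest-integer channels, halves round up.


C = α×F + (1-α)×B, with 1-α = 0.42
R: 0.58×205 + 0.42×19 = 118.90 + 7.98 = 126.88 → 127
G: 0.58×169 + 0.42×148 = 98.02 + 62.16 = 160.18 → 160
B: 0.58×146 + 0.42×217 = 84.68 + 91.14 = 175.82 → 176
= RGB(127, 160, 176)


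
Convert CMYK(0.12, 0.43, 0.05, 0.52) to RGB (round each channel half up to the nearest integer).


R = 255 × (1-C) × (1-K) = 255 × 0.88 × 0.48 = 107.712 → 108
G = 255 × (1-M) × (1-K) = 255 × 0.57 × 0.48 = 69.768 → 70
B = 255 × (1-Y) × (1-K) = 255 × 0.95 × 0.48 = 116.28 → 116
= RGB(108, 70, 116)


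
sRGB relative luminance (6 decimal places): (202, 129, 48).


Linearize each channel (sRGB transfer function): c = v/255; c_lin = c/12.92 if c ≤ 0.04045, else ((c+0.055)/1.055)^2.4
  R: 202/255 ≈ 0.792157 > 0.04045 → ((0.792157+0.055)/1.055)^2.4 ≈ 0.590619
  G: 129/255 ≈ 0.505882 > 0.04045 → ((0.505882+0.055)/1.055)^2.4 ≈ 0.219526
  B: 48/255 ≈ 0.188235 > 0.04045 → ((0.188235+0.055)/1.055)^2.4 ≈ 0.029557
R_lin = 0.590619, G_lin = 0.219526, B_lin = 0.029557
L = 0.2126×R + 0.7152×G + 0.0722×B
L = 0.2126×0.590619 + 0.7152×0.219526 + 0.0722×0.029557
L ≈ 0.284705


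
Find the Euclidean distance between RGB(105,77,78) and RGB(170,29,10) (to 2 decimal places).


d = √[(R₁-R₂)² + (G₁-G₂)² + (B₁-B₂)²]
d = √[(105-170)² + (77-29)² + (78-10)²]
d = √[4225 + 2304 + 4624]
d = √11153
d ≈ 105.61


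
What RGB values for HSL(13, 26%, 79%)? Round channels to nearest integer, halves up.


H=13°, S=0.26, L=0.79
C = (1-|2L-1|)×S = (1-|0.58|)×0.26 = 0.1092
H' = H/60 = 13/60 ≈ 0.2167; X = C×(1-|H' mod 2 - 1|) = 0.02366
m = L - C/2 = 0.79 - 0.0546 = 0.7354
Sector ⌊H'⌋ = 0 → (R',G',B') = (0.1092, 0.02366, 0.0)
RGB = ((R'+m)×255, (G'+m)×255, (B'+m)×255) = (215.373, 193.5603, 187.527)
Round half up → RGB(215, 194, 188)


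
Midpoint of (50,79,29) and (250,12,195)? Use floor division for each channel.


Midpoint: each channel = ⌊(C₁+C₂)/2⌋
R: ⌊(50+250)/2⌋ = 150
G: ⌊(79+12)/2⌋ = 45
B: ⌊(29+195)/2⌋ = 112
= RGB(150, 45, 112)


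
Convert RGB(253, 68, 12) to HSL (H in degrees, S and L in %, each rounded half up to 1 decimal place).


Normalize: R'=253/255≈0.9922, G'=68/255≈0.2667, B'=12/255≈0.0471
Max=253/255, Min=12/255, Δ=Max-Min=241/255
L = (Max+Min)/2 = (253+12)/510 = 265/510 = 0.51960… → L = 52.0%
L > 0.5 → S = Δ/(2-Max-Min) = 241/(510-253-12) = 241/245 = 0.98367… → S = 98.4%
(the 1/255 factors cancel in S and H, so raw channel differences can be used)
Max is R' → H = 60 × (((G-B)/Δ) mod 6) = 60 × (((68-12)/241) mod 6)
  56/241 = 0.2323…
  H = 60 × 0.2323… = 13.941…° → H = 13.9°
= HSL(13.9°, 98.4%, 52.0%)


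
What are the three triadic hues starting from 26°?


Triadic: equally spaced at 120° intervals
H1 = 26°
H2 = (26 + 120) mod 360 = 146°
H3 = (26 + 240) mod 360 = 266°
Triadic = 26°, 146°, 266°


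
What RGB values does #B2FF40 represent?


B2 → 178 (R)
FF → 255 (G)
40 → 64 (B)
= RGB(178, 255, 64)


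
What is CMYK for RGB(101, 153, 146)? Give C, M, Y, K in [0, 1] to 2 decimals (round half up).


R'=101/255≈0.3961, G'=153/255≈0.6000, B'=146/255≈0.5725
K = 1 - max(R',G',B') = 1 - 153/255 = 102/255 = 0.4 → 0.40
(1-R'-K)/(1-K) simplifies to (max-R)/max with max = 153:
C = (153-101)/153 = 52/153 = 0.33986… → 0.34
M = (153-153)/153 = 0/153 = 0 → 0.00
Y = (153-146)/153 = 7/153 = 0.04575… → 0.05
= CMYK(0.34, 0.00, 0.05, 0.40)


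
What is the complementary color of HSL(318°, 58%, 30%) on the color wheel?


Complement = opposite side of color wheel = hue + 180°
H' = (318 + 180) mod 360 = 138°
S and L unchanged.
= HSL(138°, 58%, 30%)


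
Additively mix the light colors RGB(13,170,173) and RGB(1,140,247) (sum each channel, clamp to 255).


Additive: each channel = min(255, C₁+C₂)
R: 13+1 = 14 → 14
G: 170+140 = 310 → 255
B: 173+247 = 420 → 255
= RGB(14, 255, 255)


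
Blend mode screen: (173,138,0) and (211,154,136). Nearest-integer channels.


Screen: C = 255 - (255-A)×(255-B)/255, rounded to nearest integer
R: 255 - (255-173)×(255-211)/255 = 255 - 3608/255 ≈ 255 - 14.149 = 240.851 → 241
G: 255 - (255-138)×(255-154)/255 = 255 - 11817/255 ≈ 255 - 46.341 = 208.659 → 209
B: 255 - (255-0)×(255-136)/255 = 255 - 30345/255 ≈ 255 - 119.000 = 136.000 → 136
= RGB(241, 209, 136)


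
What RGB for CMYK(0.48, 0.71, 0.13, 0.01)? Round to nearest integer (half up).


R = 255 × (1-C) × (1-K) = 255 × 0.52 × 0.99 = 131.274 → 131
G = 255 × (1-M) × (1-K) = 255 × 0.29 × 0.99 = 73.2105 → 73
B = 255 × (1-Y) × (1-K) = 255 × 0.87 × 0.99 = 219.6315 → 220
= RGB(131, 73, 220)


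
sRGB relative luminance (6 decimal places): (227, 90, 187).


Linearize each channel (sRGB transfer function): c = v/255; c_lin = c/12.92 if c ≤ 0.04045, else ((c+0.055)/1.055)^2.4
  R: 227/255 ≈ 0.890196 > 0.04045 → ((0.890196+0.055)/1.055)^2.4 ≈ 0.768151
  G: 90/255 ≈ 0.352941 > 0.04045 → ((0.352941+0.055)/1.055)^2.4 ≈ 0.102242
  B: 187/255 ≈ 0.733333 > 0.04045 → ((0.733333+0.055)/1.055)^2.4 ≈ 0.496933
R_lin = 0.768151, G_lin = 0.102242, B_lin = 0.496933
L = 0.2126×R + 0.7152×G + 0.0722×B
L = 0.2126×0.768151 + 0.7152×0.102242 + 0.0722×0.496933
L ≈ 0.272311


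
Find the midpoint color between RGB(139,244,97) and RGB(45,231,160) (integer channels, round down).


Midpoint: each channel = ⌊(C₁+C₂)/2⌋
R: ⌊(139+45)/2⌋ = 92
G: ⌊(244+231)/2⌋ = 237
B: ⌊(97+160)/2⌋ = 128
= RGB(92, 237, 128)


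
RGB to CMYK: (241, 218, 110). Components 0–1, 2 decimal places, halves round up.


R'=241/255≈0.9451, G'=218/255≈0.8549, B'=110/255≈0.4314
K = 1 - max(R',G',B') = 1 - 241/255 = 14/255 = 0.05490… → 0.05
(1-R'-K)/(1-K) simplifies to (max-R)/max with max = 241:
C = (241-241)/241 = 0/241 = 0 → 0.00
M = (241-218)/241 = 23/241 = 0.09543… → 0.10
Y = (241-110)/241 = 131/241 = 0.54356… → 0.54
= CMYK(0.00, 0.10, 0.54, 0.05)


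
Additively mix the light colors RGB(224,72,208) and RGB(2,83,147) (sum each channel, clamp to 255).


Additive: each channel = min(255, C₁+C₂)
R: 224+2 = 226 → 226
G: 72+83 = 155 → 155
B: 208+147 = 355 → 255
= RGB(226, 155, 255)


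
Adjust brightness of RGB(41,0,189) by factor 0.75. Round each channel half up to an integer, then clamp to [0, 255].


Multiply each channel by 0.75, round half up, clamp to [0, 255]
R: 41×0.75 = 30.75 → round → 31
G: 0×0.75 = 0
B: 189×0.75 = 141.75 → round → 142
= RGB(31, 0, 142)


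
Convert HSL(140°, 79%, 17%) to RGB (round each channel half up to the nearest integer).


H=140°, S=0.79, L=0.17
C = (1-|2L-1|)×S = (1-|-0.66|)×0.79 = 0.2686
H' = H/60 = 140/60 ≈ 2.3333; X = C×(1-|H' mod 2 - 1|) ≈ 0.0895
m = L - C/2 = 0.17 - 0.1343 = 0.0357
Sector ⌊H'⌋ = 2 → (R',G',B') = (0.0, 0.2686, ≈0.0895)
RGB = ((R'+m)×255, (G'+m)×255, (B'+m)×255) = (9.1035, 77.5965, 31.9345)
Round half up → RGB(9, 78, 32)


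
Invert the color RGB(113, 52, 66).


Invert: (255-R, 255-G, 255-B)
R: 255-113 = 142
G: 255-52 = 203
B: 255-66 = 189
= RGB(142, 203, 189)


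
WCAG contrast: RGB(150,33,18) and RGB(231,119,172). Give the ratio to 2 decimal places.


Linearize each sRGB channel c=v/255: c/12.92 if c ≤ 0.04045 else ((c+0.055)/1.055)^2.4
L = 0.2126×R_lin + 0.7152×G_lin + 0.0722×B_lin
Color 1 (150,33,18):
  R=150: 150/255≈0.5882 > 0.04045 → ((0.5882+0.055)/1.055)^2.4 ≈ 0.30499
  G=33: 33/255≈0.1294 > 0.04045 → ((0.1294+0.055)/1.055)^2.4 ≈ 0.01521
  B=18: 18/255≈0.0706 > 0.04045 → ((0.0706+0.055)/1.055)^2.4 ≈ 0.00605
  L1 = 0.2126×0.30499 + 0.7152×0.01521 + 0.0722×0.00605 ≈ 0.07615
Color 2 (231,119,172):
  R=231: 231/255≈0.9059 > 0.04045 → ((0.9059+0.055)/1.055)^2.4 ≈ 0.79910
  G=119: 119/255≈0.4667 > 0.04045 → ((0.4667+0.055)/1.055)^2.4 ≈ 0.18447
  B=172: 172/255≈0.6745 > 0.04045 → ((0.6745+0.055)/1.055)^2.4 ≈ 0.41254
  L2 = 0.2126×0.79910 + 0.7152×0.18447 + 0.0722×0.41254 ≈ 0.33161
Lighter = 0.33161, Darker = 0.07615
Ratio = (L_lighter + 0.05) / (L_darker + 0.05)
Ratio = (0.33161 + 0.05) / (0.07615 + 0.05) = 0.38161 / 0.12615 ≈ 3.0250
Ratio ≈ 3.02:1


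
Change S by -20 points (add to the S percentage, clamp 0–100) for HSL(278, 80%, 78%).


Original S = 80%
Adjustment = -20 percentage points
New S = 80 + (-20) = 60
Clamp to [0, 100] → 60
= HSL(278°, 60%, 78%)


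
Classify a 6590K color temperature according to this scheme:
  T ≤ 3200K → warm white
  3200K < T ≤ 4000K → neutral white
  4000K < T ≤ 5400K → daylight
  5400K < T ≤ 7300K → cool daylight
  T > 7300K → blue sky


Temperature: 6590K
5400K < 6590K ≤ 7300K → cool daylight
Classification: cool daylight


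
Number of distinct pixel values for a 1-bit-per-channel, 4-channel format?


Total bits = 1 bits/channel × 4 channels = 4 bits
Distinct pixel values = 2^4
= 16 pixel values


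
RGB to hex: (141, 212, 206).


R = 141 → 8D (hex)
G = 212 → D4 (hex)
B = 206 → CE (hex)
Hex = #8DD4CE


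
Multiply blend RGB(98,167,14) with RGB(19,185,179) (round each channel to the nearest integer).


Multiply: C = A×B/255, rounded to nearest integer
R: 98×19/255 = 1862/255 ≈ 7.302 → 7
G: 167×185/255 = 30895/255 ≈ 121.157 → 121
B: 14×179/255 = 2506/255 ≈ 9.827 → 10
= RGB(7, 121, 10)


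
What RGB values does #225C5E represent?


22 → 34 (R)
5C → 92 (G)
5E → 94 (B)
= RGB(34, 92, 94)


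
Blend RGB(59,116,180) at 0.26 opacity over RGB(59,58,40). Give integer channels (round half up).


C = α×F + (1-α)×B, with 1-α = 0.74
R: 0.26×59 + 0.74×59 = 15.34 + 43.66 = 59.00 → 59
G: 0.26×116 + 0.74×58 = 30.16 + 42.92 = 73.08 → 73
B: 0.26×180 + 0.74×40 = 46.80 + 29.60 = 76.40 → 76
= RGB(59, 73, 76)


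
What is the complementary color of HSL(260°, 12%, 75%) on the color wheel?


Complement = opposite side of color wheel = hue + 180°
H' = (260 + 180) mod 360 = 80°
S and L unchanged.
= HSL(80°, 12%, 75%)


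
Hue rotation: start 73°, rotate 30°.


New hue = (H + rotation) mod 360
New hue = (73 + 30) mod 360
= 103 mod 360
= 103°


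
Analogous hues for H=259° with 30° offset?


Base hue: 259°
Left analog: (259 - 30) mod 360 = 229°
Right analog: (259 + 30) mod 360 = 289°
Analogous hues = 229° and 289°


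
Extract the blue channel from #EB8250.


Color: #EB8250
R = EB = 235
G = 82 = 130
B = 50 = 80
Blue = 80


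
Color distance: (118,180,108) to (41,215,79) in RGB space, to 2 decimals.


d = √[(R₁-R₂)² + (G₁-G₂)² + (B₁-B₂)²]
d = √[(118-41)² + (180-215)² + (108-79)²]
d = √[5929 + 1225 + 841]
d = √7995
d ≈ 89.41


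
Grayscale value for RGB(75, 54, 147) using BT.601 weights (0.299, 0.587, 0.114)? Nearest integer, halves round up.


Gray = 0.299×R + 0.587×G + 0.114×B
Gray = 0.299×75 + 0.587×54 + 0.114×147
Gray = 22.425 + 31.698 + 16.758
Gray = 70.881 → round half up → 71
Gray = 71


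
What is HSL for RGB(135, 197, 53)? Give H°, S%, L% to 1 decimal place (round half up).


Normalize: R'=135/255≈0.5294, G'=197/255≈0.7725, B'=53/255≈0.2078
Max=197/255, Min=53/255, Δ=Max-Min=144/255
L = (Max+Min)/2 = (197+53)/510 = 250/510 = 0.49019… → L = 49.0%
L ≤ 0.5 → S = Δ/(Max+Min) = 144/(197+53) = 144/250 = 0.576 → S = 57.6%
(the 1/255 factors cancel in S and H, so raw channel differences can be used)
Max is G' → H = 60 × ((B-R)/Δ + 2) = 60 × ((53-135)/144 + 2)
  -82/144 + 2 = -0.5694… + 2 = 1.4305…
  H = 60 × 1.4305… = 85.833…° → H = 85.8°
= HSL(85.8°, 57.6%, 49.0%)


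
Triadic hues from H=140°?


Triadic: equally spaced at 120° intervals
H1 = 140°
H2 = (140 + 120) mod 360 = 260°
H3 = (140 + 240) mod 360 = 20°
Triadic = 140°, 260°, 20°


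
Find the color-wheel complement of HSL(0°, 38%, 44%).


Complement = opposite side of color wheel = hue + 180°
H' = (0 + 180) mod 360 = 180°
S and L unchanged.
= HSL(180°, 38%, 44%)


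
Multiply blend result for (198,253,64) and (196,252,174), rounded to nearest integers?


Multiply: C = A×B/255, rounded to nearest integer
R: 198×196/255 = 38808/255 ≈ 152.188 → 152
G: 253×252/255 = 63756/255 ≈ 250.024 → 250
B: 64×174/255 = 11136/255 ≈ 43.671 → 44
= RGB(152, 250, 44)


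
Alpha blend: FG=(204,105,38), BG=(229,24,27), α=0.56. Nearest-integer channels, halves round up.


C = α×F + (1-α)×B, with 1-α = 0.44
R: 0.56×204 + 0.44×229 = 114.24 + 100.76 = 215.00 → 215
G: 0.56×105 + 0.44×24 = 58.80 + 10.56 = 69.36 → 69
B: 0.56×38 + 0.44×27 = 21.28 + 11.88 = 33.16 → 33
= RGB(215, 69, 33)


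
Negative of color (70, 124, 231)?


Invert: (255-R, 255-G, 255-B)
R: 255-70 = 185
G: 255-124 = 131
B: 255-231 = 24
= RGB(185, 131, 24)


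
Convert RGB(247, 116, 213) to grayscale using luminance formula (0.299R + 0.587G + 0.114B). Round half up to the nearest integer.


Gray = 0.299×R + 0.587×G + 0.114×B
Gray = 0.299×247 + 0.587×116 + 0.114×213
Gray = 73.853 + 68.092 + 24.282
Gray = 166.227 → round half up → 166
Gray = 166


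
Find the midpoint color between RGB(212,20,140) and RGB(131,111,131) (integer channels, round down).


Midpoint: each channel = ⌊(C₁+C₂)/2⌋
R: ⌊(212+131)/2⌋ = 171
G: ⌊(20+111)/2⌋ = 65
B: ⌊(140+131)/2⌋ = 135
= RGB(171, 65, 135)


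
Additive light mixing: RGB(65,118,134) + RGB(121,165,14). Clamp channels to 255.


Additive: each channel = min(255, C₁+C₂)
R: 65+121 = 186 → 186
G: 118+165 = 283 → 255
B: 134+14 = 148 → 148
= RGB(186, 255, 148)


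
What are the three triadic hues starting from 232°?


Triadic: equally spaced at 120° intervals
H1 = 232°
H2 = (232 + 120) mod 360 = 352°
H3 = (232 + 240) mod 360 = 112°
Triadic = 232°, 352°, 112°


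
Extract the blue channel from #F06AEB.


Color: #F06AEB
R = F0 = 240
G = 6A = 106
B = EB = 235
Blue = 235


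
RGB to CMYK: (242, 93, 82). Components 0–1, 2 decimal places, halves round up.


R'=242/255≈0.9490, G'=93/255≈0.3647, B'=82/255≈0.3216
K = 1 - max(R',G',B') = 1 - 242/255 = 13/255 = 0.05098… → 0.05
(1-R'-K)/(1-K) simplifies to (max-R)/max with max = 242:
C = (242-242)/242 = 0/242 = 0 → 0.00
M = (242-93)/242 = 149/242 = 0.61570… → 0.62
Y = (242-82)/242 = 160/242 = 0.66115… → 0.66
= CMYK(0.00, 0.62, 0.66, 0.05)


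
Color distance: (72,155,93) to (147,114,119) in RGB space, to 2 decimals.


d = √[(R₁-R₂)² + (G₁-G₂)² + (B₁-B₂)²]
d = √[(72-147)² + (155-114)² + (93-119)²]
d = √[5625 + 1681 + 676]
d = √7982
d ≈ 89.34


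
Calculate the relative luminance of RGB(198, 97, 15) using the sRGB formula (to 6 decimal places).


Linearize each channel (sRGB transfer function): c = v/255; c_lin = c/12.92 if c ≤ 0.04045, else ((c+0.055)/1.055)^2.4
  R: 198/255 ≈ 0.776471 > 0.04045 → ((0.776471+0.055)/1.055)^2.4 ≈ 0.564712
  G: 97/255 ≈ 0.380392 > 0.04045 → ((0.380392+0.055)/1.055)^2.4 ≈ 0.119538
  B: 15/255 ≈ 0.058824 > 0.04045 → ((0.058824+0.055)/1.055)^2.4 ≈ 0.004777
R_lin = 0.564712, G_lin = 0.119538, B_lin = 0.004777
L = 0.2126×R + 0.7152×G + 0.0722×B
L = 0.2126×0.564712 + 0.7152×0.119538 + 0.0722×0.004777
L ≈ 0.205896


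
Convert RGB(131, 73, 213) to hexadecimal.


R = 131 → 83 (hex)
G = 73 → 49 (hex)
B = 213 → D5 (hex)
Hex = #8349D5


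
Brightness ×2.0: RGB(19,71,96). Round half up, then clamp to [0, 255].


Multiply each channel by 2.0, round half up, clamp to [0, 255]
R: 19×2.0 = 38
G: 71×2.0 = 142
B: 96×2.0 = 192
= RGB(38, 142, 192)


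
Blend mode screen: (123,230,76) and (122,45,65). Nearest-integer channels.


Screen: C = 255 - (255-A)×(255-B)/255, rounded to nearest integer
R: 255 - (255-123)×(255-122)/255 = 255 - 17556/255 ≈ 255 - 68.847 = 186.153 → 186
G: 255 - (255-230)×(255-45)/255 = 255 - 5250/255 ≈ 255 - 20.588 = 234.412 → 234
B: 255 - (255-76)×(255-65)/255 = 255 - 34010/255 ≈ 255 - 133.373 = 121.627 → 122
= RGB(186, 234, 122)


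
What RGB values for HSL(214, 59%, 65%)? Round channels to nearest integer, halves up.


H=214°, S=0.59, L=0.65
C = (1-|2L-1|)×S = (1-|0.30|)×0.59 = 0.413
H' = H/60 = 214/60 ≈ 3.5667; X = C×(1-|H' mod 2 - 1|) ≈ 0.1790
m = L - C/2 = 0.65 - 0.2065 = 0.4435
Sector ⌊H'⌋ = 3 → (R',G',B') = (0.0, ≈0.1790, 0.413)
RGB = ((R'+m)×255, (G'+m)×255, (B'+m)×255) = (113.0925, 158.729, 218.4075)
Round half up → RGB(113, 159, 218)


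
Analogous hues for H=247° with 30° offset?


Base hue: 247°
Left analog: (247 - 30) mod 360 = 217°
Right analog: (247 + 30) mod 360 = 277°
Analogous hues = 217° and 277°


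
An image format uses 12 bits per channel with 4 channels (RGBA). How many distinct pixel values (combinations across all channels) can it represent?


Total bits = 12 bits/channel × 4 channels = 48 bits
Distinct pixel values = 2^48
= 281,474,976,710,656 pixel values


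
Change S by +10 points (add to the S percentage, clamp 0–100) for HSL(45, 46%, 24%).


Original S = 46%
Adjustment = +10 percentage points
New S = 46 + (10) = 56
Clamp to [0, 100] → 56
= HSL(45°, 56%, 24%)


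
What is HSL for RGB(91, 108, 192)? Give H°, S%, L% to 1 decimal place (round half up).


Normalize: R'=91/255≈0.3569, G'=108/255≈0.4235, B'=192/255≈0.7529
Max=192/255, Min=91/255, Δ=Max-Min=101/255
L = (Max+Min)/2 = (192+91)/510 = 283/510 = 0.55490… → L = 55.5%
L > 0.5 → S = Δ/(2-Max-Min) = 101/(510-192-91) = 101/227 = 0.44493… → S = 44.5%
(the 1/255 factors cancel in S and H, so raw channel differences can be used)
Max is B' → H = 60 × ((R-G)/Δ + 4) = 60 × ((91-108)/101 + 4)
  -17/101 + 4 = -0.1683… + 4 = 3.8316…
  H = 60 × 3.8316… = 229.900…° → H = 229.9°
= HSL(229.9°, 44.5%, 55.5%)


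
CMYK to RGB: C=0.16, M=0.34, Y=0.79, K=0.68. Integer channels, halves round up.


R = 255 × (1-C) × (1-K) = 255 × 0.84 × 0.32 = 68.544 → 69
G = 255 × (1-M) × (1-K) = 255 × 0.66 × 0.32 = 53.856 → 54
B = 255 × (1-Y) × (1-K) = 255 × 0.21 × 0.32 = 17.136 → 17
= RGB(69, 54, 17)


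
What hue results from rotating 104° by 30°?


New hue = (H + rotation) mod 360
New hue = (104 + 30) mod 360
= 134 mod 360
= 134°


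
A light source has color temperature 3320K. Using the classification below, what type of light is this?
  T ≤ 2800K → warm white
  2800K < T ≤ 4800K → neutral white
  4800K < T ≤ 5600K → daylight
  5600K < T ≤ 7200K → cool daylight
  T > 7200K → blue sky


Temperature: 3320K
2800K < 3320K ≤ 4800K → neutral white
Classification: neutral white


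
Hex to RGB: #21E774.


21 → 33 (R)
E7 → 231 (G)
74 → 116 (B)
= RGB(33, 231, 116)


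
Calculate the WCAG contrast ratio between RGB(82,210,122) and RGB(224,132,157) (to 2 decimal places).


Linearize each sRGB channel c=v/255: c/12.92 if c ≤ 0.04045 else ((c+0.055)/1.055)^2.4
L = 0.2126×R_lin + 0.7152×G_lin + 0.0722×B_lin
Color 1 (82,210,122):
  R=82: 82/255≈0.3216 > 0.04045 → ((0.3216+0.055)/1.055)^2.4 ≈ 0.08438
  G=210: 210/255≈0.8235 > 0.04045 → ((0.8235+0.055)/1.055)^2.4 ≈ 0.64448
  B=122: 122/255≈0.4784 > 0.04045 → ((0.4784+0.055)/1.055)^2.4 ≈ 0.19462
  L1 = 0.2126×0.08438 + 0.7152×0.64448 + 0.0722×0.19462 ≈ 0.49292
Color 2 (224,132,157):
  R=224: 224/255≈0.8784 > 0.04045 → ((0.8784+0.055)/1.055)^2.4 ≈ 0.74540
  G=132: 132/255≈0.5176 > 0.04045 → ((0.5176+0.055)/1.055)^2.4 ≈ 0.23074
  B=157: 157/255≈0.6157 > 0.04045 → ((0.6157+0.055)/1.055)^2.4 ≈ 0.33716
  L2 = 0.2126×0.74540 + 0.7152×0.23074 + 0.0722×0.33716 ≈ 0.34784
Lighter = 0.49292, Darker = 0.34784
Ratio = (L_lighter + 0.05) / (L_darker + 0.05)
Ratio = (0.49292 + 0.05) / (0.34784 + 0.05) = 0.54292 / 0.39784 ≈ 1.3647
Ratio ≈ 1.36:1


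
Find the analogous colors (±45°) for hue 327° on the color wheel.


Base hue: 327°
Left analog: (327 - 45) mod 360 = 282°
Right analog: (327 + 45) mod 360 = 12°
Analogous hues = 282° and 12°


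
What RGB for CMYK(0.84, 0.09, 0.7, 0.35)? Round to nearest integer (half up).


R = 255 × (1-C) × (1-K) = 255 × 0.16 × 0.65 = 26.52 → 27
G = 255 × (1-M) × (1-K) = 255 × 0.91 × 0.65 = 150.8325 → 151
B = 255 × (1-Y) × (1-K) = 255 × 0.30 × 0.65 = 49.725 → 50
= RGB(27, 151, 50)


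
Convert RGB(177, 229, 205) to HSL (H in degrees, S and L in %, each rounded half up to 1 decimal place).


Normalize: R'=177/255≈0.6941, G'=229/255≈0.8980, B'=205/255≈0.8039
Max=229/255, Min=177/255, Δ=Max-Min=52/255
L = (Max+Min)/2 = (229+177)/510 = 406/510 = 0.79607… → L = 79.6%
L > 0.5 → S = Δ/(2-Max-Min) = 52/(510-229-177) = 52/104 = 0.5 → S = 50.0%
(the 1/255 factors cancel in S and H, so raw channel differences can be used)
Max is G' → H = 60 × ((B-R)/Δ + 2) = 60 × ((205-177)/52 + 2)
  28/52 + 2 = 0.5384… + 2 = 2.5384…
  H = 60 × 2.5384… = 152.307…° → H = 152.3°
= HSL(152.3°, 50.0%, 79.6%)


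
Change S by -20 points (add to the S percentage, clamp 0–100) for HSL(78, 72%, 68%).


Original S = 72%
Adjustment = -20 percentage points
New S = 72 + (-20) = 52
Clamp to [0, 100] → 52
= HSL(78°, 52%, 68%)


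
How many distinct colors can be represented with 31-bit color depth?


Colors = 2^bits = 2^31
= 2,147,483,648 colors


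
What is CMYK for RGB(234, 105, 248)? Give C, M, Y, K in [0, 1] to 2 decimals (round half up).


R'=234/255≈0.9176, G'=105/255≈0.4118, B'=248/255≈0.9725
K = 1 - max(R',G',B') = 1 - 248/255 = 7/255 = 0.02745… → 0.03
(1-R'-K)/(1-K) simplifies to (max-R)/max with max = 248:
C = (248-234)/248 = 14/248 = 0.05645… → 0.06
M = (248-105)/248 = 143/248 = 0.57661… → 0.58
Y = (248-248)/248 = 0/248 = 0 → 0.00
= CMYK(0.06, 0.58, 0.00, 0.03)


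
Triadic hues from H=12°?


Triadic: equally spaced at 120° intervals
H1 = 12°
H2 = (12 + 120) mod 360 = 132°
H3 = (12 + 240) mod 360 = 252°
Triadic = 12°, 132°, 252°


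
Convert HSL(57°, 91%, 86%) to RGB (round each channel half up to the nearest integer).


H=57°, S=0.91, L=0.86
C = (1-|2L-1|)×S = (1-|0.72|)×0.91 = 0.2548
H' = H/60 = 57/60 ≈ 0.9500; X = C×(1-|H' mod 2 - 1|) = 0.24206
m = L - C/2 = 0.86 - 0.1274 = 0.7326
Sector ⌊H'⌋ = 0 → (R',G',B') = (0.2548, 0.24206, 0.0)
RGB = ((R'+m)×255, (G'+m)×255, (B'+m)×255) = (251.787, 248.5383, 186.813)
Round half up → RGB(252, 249, 187)


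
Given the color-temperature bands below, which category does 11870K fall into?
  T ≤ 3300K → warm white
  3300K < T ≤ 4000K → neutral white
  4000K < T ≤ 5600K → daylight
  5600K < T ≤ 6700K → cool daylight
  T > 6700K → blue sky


Temperature: 11870K
11870K > 6700K → blue sky
Classification: blue sky


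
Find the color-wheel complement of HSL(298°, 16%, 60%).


Complement = opposite side of color wheel = hue + 180°
H' = (298 + 180) mod 360 = 118°
S and L unchanged.
= HSL(118°, 16%, 60%)


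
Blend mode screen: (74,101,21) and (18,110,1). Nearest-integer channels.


Screen: C = 255 - (255-A)×(255-B)/255, rounded to nearest integer
R: 255 - (255-74)×(255-18)/255 = 255 - 42897/255 ≈ 255 - 168.224 = 86.776 → 87
G: 255 - (255-101)×(255-110)/255 = 255 - 22330/255 ≈ 255 - 87.569 = 167.431 → 167
B: 255 - (255-21)×(255-1)/255 = 255 - 59436/255 ≈ 255 - 233.082 = 21.918 → 22
= RGB(87, 167, 22)


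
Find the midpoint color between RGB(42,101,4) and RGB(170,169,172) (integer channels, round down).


Midpoint: each channel = ⌊(C₁+C₂)/2⌋
R: ⌊(42+170)/2⌋ = 106
G: ⌊(101+169)/2⌋ = 135
B: ⌊(4+172)/2⌋ = 88
= RGB(106, 135, 88)


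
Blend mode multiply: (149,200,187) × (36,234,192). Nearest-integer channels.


Multiply: C = A×B/255, rounded to nearest integer
R: 149×36/255 = 5364/255 ≈ 21.035 → 21
G: 200×234/255 = 46800/255 ≈ 183.529 → 184
B: 187×192/255 = 35904/255 ≈ 140.800 → 141
= RGB(21, 184, 141)


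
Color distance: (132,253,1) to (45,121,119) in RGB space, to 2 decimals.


d = √[(R₁-R₂)² + (G₁-G₂)² + (B₁-B₂)²]
d = √[(132-45)² + (253-121)² + (1-119)²]
d = √[7569 + 17424 + 13924]
d = √38917
d ≈ 197.27


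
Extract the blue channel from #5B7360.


Color: #5B7360
R = 5B = 91
G = 73 = 115
B = 60 = 96
Blue = 96


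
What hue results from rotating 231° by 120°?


New hue = (H + rotation) mod 360
New hue = (231 + 120) mod 360
= 351 mod 360
= 351°


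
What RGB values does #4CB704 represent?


4C → 76 (R)
B7 → 183 (G)
04 → 4 (B)
= RGB(76, 183, 4)


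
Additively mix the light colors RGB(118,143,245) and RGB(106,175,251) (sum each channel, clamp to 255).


Additive: each channel = min(255, C₁+C₂)
R: 118+106 = 224 → 224
G: 143+175 = 318 → 255
B: 245+251 = 496 → 255
= RGB(224, 255, 255)


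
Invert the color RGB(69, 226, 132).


Invert: (255-R, 255-G, 255-B)
R: 255-69 = 186
G: 255-226 = 29
B: 255-132 = 123
= RGB(186, 29, 123)


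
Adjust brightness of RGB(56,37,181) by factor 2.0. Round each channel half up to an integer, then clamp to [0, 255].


Multiply each channel by 2.0, round half up, clamp to [0, 255]
R: 56×2.0 = 112
G: 37×2.0 = 74
B: 181×2.0 = 362 → clamp → 255
= RGB(112, 74, 255)


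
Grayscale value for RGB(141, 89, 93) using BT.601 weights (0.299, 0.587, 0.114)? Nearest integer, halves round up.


Gray = 0.299×R + 0.587×G + 0.114×B
Gray = 0.299×141 + 0.587×89 + 0.114×93
Gray = 42.159 + 52.243 + 10.602
Gray = 105.004 → round half up → 105
Gray = 105


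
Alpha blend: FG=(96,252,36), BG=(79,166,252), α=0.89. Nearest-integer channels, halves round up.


C = α×F + (1-α)×B, with 1-α = 0.11
R: 0.89×96 + 0.11×79 = 85.44 + 8.69 = 94.13 → 94
G: 0.89×252 + 0.11×166 = 224.28 + 18.26 = 242.54 → 243
B: 0.89×36 + 0.11×252 = 32.04 + 27.72 = 59.76 → 60
= RGB(94, 243, 60)


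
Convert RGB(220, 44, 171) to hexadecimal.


R = 220 → DC (hex)
G = 44 → 2C (hex)
B = 171 → AB (hex)
Hex = #DC2CAB


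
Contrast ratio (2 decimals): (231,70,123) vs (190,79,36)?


Linearize each sRGB channel c=v/255: c/12.92 if c ≤ 0.04045 else ((c+0.055)/1.055)^2.4
L = 0.2126×R_lin + 0.7152×G_lin + 0.0722×B_lin
Color 1 (231,70,123):
  R=231: 231/255≈0.9059 > 0.04045 → ((0.9059+0.055)/1.055)^2.4 ≈ 0.79910
  G=70: 70/255≈0.2745 > 0.04045 → ((0.2745+0.055)/1.055)^2.4 ≈ 0.06125
  B=123: 123/255≈0.4824 > 0.04045 → ((0.4824+0.055)/1.055)^2.4 ≈ 0.19807
  L1 = 0.2126×0.79910 + 0.7152×0.06125 + 0.0722×0.19807 ≈ 0.22799
Color 2 (190,79,36):
  R=190: 190/255≈0.7451 > 0.04045 → ((0.7451+0.055)/1.055)^2.4 ≈ 0.51492
  G=79: 79/255≈0.3098 > 0.04045 → ((0.3098+0.055)/1.055)^2.4 ≈ 0.07819
  B=36: 36/255≈0.1412 > 0.04045 → ((0.1412+0.055)/1.055)^2.4 ≈ 0.01764
  L2 = 0.2126×0.51492 + 0.7152×0.07819 + 0.0722×0.01764 ≈ 0.16666
Lighter = 0.22799, Darker = 0.16666
Ratio = (L_lighter + 0.05) / (L_darker + 0.05)
Ratio = (0.22799 + 0.05) / (0.16666 + 0.05) = 0.27799 / 0.21666 ≈ 1.2831
Ratio ≈ 1.28:1


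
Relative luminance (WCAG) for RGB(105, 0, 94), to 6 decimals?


Linearize each channel (sRGB transfer function): c = v/255; c_lin = c/12.92 if c ≤ 0.04045, else ((c+0.055)/1.055)^2.4
  R: 105/255 ≈ 0.411765 > 0.04045 → ((0.411765+0.055)/1.055)^2.4 ≈ 0.141263
  G: 0/255 ≈ 0.000000 ≤ 0.04045 → 0.000000/12.92 ≈ 0.000000
  B: 94/255 ≈ 0.368627 > 0.04045 → ((0.368627+0.055)/1.055)^2.4 ≈ 0.111932
R_lin = 0.141263, G_lin = 0.000000, B_lin = 0.111932
L = 0.2126×R + 0.7152×G + 0.0722×B
L = 0.2126×0.141263 + 0.7152×0.000000 + 0.0722×0.111932
L ≈ 0.038114
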